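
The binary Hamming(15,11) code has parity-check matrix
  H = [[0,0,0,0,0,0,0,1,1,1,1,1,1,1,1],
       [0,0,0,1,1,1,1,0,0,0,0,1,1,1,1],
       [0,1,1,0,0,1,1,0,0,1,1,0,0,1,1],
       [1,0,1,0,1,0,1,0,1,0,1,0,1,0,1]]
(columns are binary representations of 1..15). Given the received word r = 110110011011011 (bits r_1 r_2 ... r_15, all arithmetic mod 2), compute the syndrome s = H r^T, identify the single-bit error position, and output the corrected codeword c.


s = (0, 1, 0, 1)^T, error position = 5, corrected codeword c = 110100011011011

Compute s = H r^T mod 2 one row at a time:
  s_1 = 1 + 1 + 0 + 1 + 1 + 0 + 1 + 1 = 6 ≡ 0 (mod 2).
  s_2 = 1 + 1 + 0 + 0 + 1 + 0 + 1 + 1 = 5 ≡ 1 (mod 2).
  s_3 = 1 + 0 + 0 + 0 + 0 + 1 + 1 + 1 = 4 ≡ 0 (mod 2).
  s_4 = 1 + 0 + 1 + 0 + 1 + 1 + 0 + 1 = 5 ≡ 1 (mod 2).
s = (0, 1, 0, 1)^T — this equals column 5 of H (binary 0101), so error is at position 5.
Correct: flip bit 5 of r = 110110011011011 to get c = 110100011011011.


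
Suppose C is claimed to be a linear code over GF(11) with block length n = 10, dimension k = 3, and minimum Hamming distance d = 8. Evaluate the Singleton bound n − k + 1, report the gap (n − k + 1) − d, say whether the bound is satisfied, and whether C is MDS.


Singleton RHS = n − k + 1 = 8, slack = 0, bound satisfied, MDS.

Singleton bound: d ≤ n − k + 1.
Here n = 10, k = 3, so n − k + 1 = 8.
Given d = 8, check d ≤ 8: YES.
Slack = (n − k + 1) − d = 0.
The code is MDS (slack = 0).
Description: the claimed parameters are [10, 3, 8]_11; such a code would be MDS (meets Singleton bound).


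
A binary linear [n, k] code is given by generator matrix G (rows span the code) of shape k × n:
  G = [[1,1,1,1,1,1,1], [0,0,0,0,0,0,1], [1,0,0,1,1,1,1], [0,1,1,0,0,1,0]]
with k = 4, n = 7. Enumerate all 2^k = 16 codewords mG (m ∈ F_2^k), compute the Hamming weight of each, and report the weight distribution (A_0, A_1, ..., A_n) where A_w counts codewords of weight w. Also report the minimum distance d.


Weight distribution: A_0 = 1, A_1 = 2, A_2 = 2, A_3 = 3, A_4 = 3, A_5 = 2, A_6 = 2, A_7 = 1. Minimum distance d = 1.

Enumerate all 2^4 = 16 messages m ∈ F_2^4.
For each, compute codeword c = mG in F_2^7, then tally its weight.
  m = 0000 → c = 0000000, weight = 0.
  m = 1000 → c = 1111111, weight = 7.
  m = 0100 → c = 0000001, weight = 1.
  m = 1100 → c = 1111110, weight = 6.
  m = 0010 → c = 1001111, weight = 5.
  m = 1010 → c = 0110000, weight = 2.
  m = 0110 → c = 1001110, weight = 4.
  m = 1110 → c = 0110001, weight = 3.
  m = 0001 → c = 0110010, weight = 3.
  m = 1001 → c = 1001101, weight = 4.
  m = 0101 → c = 0110011, weight = 4.
  m = 1101 → c = 1001100, weight = 3.
  m = 0011 → c = 1111101, weight = 6.
  m = 1011 → c = 0000010, weight = 1.
  m = 0111 → c = 1111100, weight = 5.
  m = 1111 → c = 0000011, weight = 2.
Tally weights:
  weight 0: 1 codewords.
  weight 1: 2 codewords.
  weight 2: 2 codewords.
  weight 3: 3 codewords.
  weight 4: 3 codewords.
  weight 5: 2 codewords.
  weight 6: 2 codewords.
  weight 7: 1 codewords.
Minimum distance d = smallest w > 0 with A_w > 0 = 1.
Sanity: Σ A_w = 16 = 2^4 = 16 ✓.


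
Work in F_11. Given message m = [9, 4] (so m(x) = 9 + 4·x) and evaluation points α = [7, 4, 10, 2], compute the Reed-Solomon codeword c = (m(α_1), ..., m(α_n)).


c = [4, 3, 5, 6]

Message polynomial: m(x) = 9 + 4·x (mod 11).
For each evaluation point α_i, compute m(α_i) mod 11:
  α_1 = 7: Horner steps 4 → 4, so m(7) = 4.
  α_2 = 4: Horner steps 4 → 3, so m(4) = 3.
  α_3 = 10: Horner steps 4 → 5, so m(10) = 5.
  α_4 = 2: Horner steps 4 → 6, so m(2) = 6.
Codeword c = [4, 3, 5, 6] ∈ F_11^4.


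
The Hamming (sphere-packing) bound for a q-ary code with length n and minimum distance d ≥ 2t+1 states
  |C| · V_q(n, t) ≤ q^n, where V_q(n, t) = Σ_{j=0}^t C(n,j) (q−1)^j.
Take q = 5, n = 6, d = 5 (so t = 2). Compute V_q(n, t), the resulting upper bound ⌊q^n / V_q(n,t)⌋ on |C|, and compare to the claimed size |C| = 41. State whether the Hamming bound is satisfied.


V_q(n, t) = 265, q^n = 15625, Hamming bound = 58, |C| = 41 ≤ bound (satisfied).

Step 1: Compute V_q(n, t) = Σ_{j=0}^2 C(n, j) (q−1)^j.
  j = 0: C(6,0)·(4)^0 = 1·1 = 1.
  j = 1: C(6,1)·(4)^1 = 6·4 = 24.
  j = 2: C(6,2)·(4)^2 = 15·16 = 240.
  V_q(n, t) = 1 + 24 + 240 = 265.
Step 2: q^n = 5^6 = 15625.
Step 3: Hamming bound ⌊q^n / V_q(n,t)⌋ = ⌊15625/265⌋ = 58.
Step 4: Compare |C| = 41 to 58: satisfied.
The claimed |C| lies below the Hamming bound.


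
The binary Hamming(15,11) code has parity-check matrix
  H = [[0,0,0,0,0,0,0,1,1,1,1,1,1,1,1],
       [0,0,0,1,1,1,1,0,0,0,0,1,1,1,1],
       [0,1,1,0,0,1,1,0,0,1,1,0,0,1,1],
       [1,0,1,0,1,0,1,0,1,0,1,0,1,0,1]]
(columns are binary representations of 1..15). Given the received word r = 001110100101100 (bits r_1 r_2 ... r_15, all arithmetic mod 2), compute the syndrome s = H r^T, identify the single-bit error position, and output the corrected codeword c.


s = (1, 1, 1, 0)^T, error position = 14, corrected codeword c = 001110100101110

Compute s = H r^T mod 2 one row at a time:
  s_1 = 0 + 0 + 1 + 0 + 1 + 1 + 0 + 0 = 3 ≡ 1 (mod 2).
  s_2 = 1 + 1 + 0 + 1 + 1 + 1 + 0 + 0 = 5 ≡ 1 (mod 2).
  s_3 = 0 + 1 + 0 + 1 + 1 + 0 + 0 + 0 = 3 ≡ 1 (mod 2).
  s_4 = 0 + 1 + 1 + 1 + 0 + 0 + 1 + 0 = 4 ≡ 0 (mod 2).
s = (1, 1, 1, 0)^T — this equals column 14 of H (binary 1110), so error is at position 14.
Correct: flip bit 14 of r = 001110100101100 to get c = 001110100101110.


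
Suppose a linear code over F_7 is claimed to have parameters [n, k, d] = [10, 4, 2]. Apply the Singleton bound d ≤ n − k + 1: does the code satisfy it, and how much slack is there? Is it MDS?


Singleton RHS = n − k + 1 = 7, slack = 5, bound satisfied, not MDS.

Singleton bound: d ≤ n − k + 1.
Here n = 10, k = 4, so n − k + 1 = 7.
Given d = 2, check d ≤ 7: YES.
Slack = (n − k + 1) − d = 5.
The code is NOT MDS (slack = 5 > 0).
Description: the claimed parameters are [10, 4, 2]_7; such a code would be non-MDS.


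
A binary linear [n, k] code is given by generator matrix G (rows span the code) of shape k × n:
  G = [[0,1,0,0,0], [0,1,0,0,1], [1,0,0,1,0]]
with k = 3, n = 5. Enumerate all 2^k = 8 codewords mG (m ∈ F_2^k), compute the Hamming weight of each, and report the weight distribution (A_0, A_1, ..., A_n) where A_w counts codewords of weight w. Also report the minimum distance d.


Weight distribution: A_0 = 1, A_1 = 2, A_2 = 2, A_3 = 2, A_4 = 1. Minimum distance d = 1.

Enumerate all 2^3 = 8 messages m ∈ F_2^3.
For each, compute codeword c = mG in F_2^5, then tally its weight.
  m = 000 → c = 00000, weight = 0.
  m = 100 → c = 01000, weight = 1.
  m = 010 → c = 01001, weight = 2.
  m = 110 → c = 00001, weight = 1.
  m = 001 → c = 10010, weight = 2.
  m = 101 → c = 11010, weight = 3.
  m = 011 → c = 11011, weight = 4.
  m = 111 → c = 10011, weight = 3.
Tally weights:
  weight 0: 1 codewords.
  weight 1: 2 codewords.
  weight 2: 2 codewords.
  weight 3: 2 codewords.
  weight 4: 1 codewords.
Minimum distance d = smallest w > 0 with A_w > 0 = 1.
Sanity: Σ A_w = 8 = 2^3 = 8 ✓.


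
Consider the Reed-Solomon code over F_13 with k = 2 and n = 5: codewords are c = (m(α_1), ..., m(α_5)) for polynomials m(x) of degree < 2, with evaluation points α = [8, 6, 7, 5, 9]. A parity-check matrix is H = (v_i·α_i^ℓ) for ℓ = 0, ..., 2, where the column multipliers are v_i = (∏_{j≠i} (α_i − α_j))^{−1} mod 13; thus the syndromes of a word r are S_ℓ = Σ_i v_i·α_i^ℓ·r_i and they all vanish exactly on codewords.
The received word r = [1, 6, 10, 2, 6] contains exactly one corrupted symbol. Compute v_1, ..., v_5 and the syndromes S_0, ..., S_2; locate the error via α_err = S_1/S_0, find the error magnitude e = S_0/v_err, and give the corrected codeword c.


S = (6, 2, 5), error at position 5, error magnitude e = 1, c = [1, 6, 10, 2, 5].

Step 1: column multipliers v_i = (∏_{j≠i}(α_i − α_j))^{−1} mod 13.
  i = 1 (α = 8): (8−6)(8−7)(8−5)(8−9) = 2·1·3·(−1) = −6 ≡ 7, so v_1 = 7^{−1} = 2 (mod 13).
  i = 2 (α = 6): (6−8)(6−7)(6−5)(6−9) = (−2)·(−1)·1·(−3) = −6 ≡ 7, so v_2 = 7^{−1} = 2 (mod 13).
  i = 3 (α = 7): (7−8)(7−6)(7−5)(7−9) = (−1)·1·2·(−2) = 4 ≡ 4, so v_3 = 4^{−1} = 10 (mod 13).
  i = 4 (α = 5): (5−8)(5−6)(5−7)(5−9) = (−3)·(−1)·(−2)·(−4) = 24 ≡ 11, so v_4 = 11^{−1} = 6 (mod 13).
  i = 5 (α = 9): (9−8)(9−6)(9−7)(9−5) = 1·3·2·4 = 24 ≡ 11, so v_5 = 11^{−1} = 6 (mod 13).
  v = [2, 2, 10, 6, 6].
Step 2: syndromes of r = [1, 6, 10, 2, 6] (all sums mod 13).
  S_0 = Σ v_i r_i = 2·1 + 2·6 + 10·10 + 6·2 + 6·6 = 162 ≡ 6.
  S_1 = Σ v_i α_i r_i = 2·8·1 + 2·6·6 + 10·7·10 + 6·5·2 + 6·9·6 = 1172 ≡ 2.
  α_i^2 mod 13 = [12, 10, 10, 12, 3].
  S_2 = Σ v_i α_i^2 r_i = 2·12·1 + 2·10·6 + 10·10·10 + 6·12·2 + 6·3·6 = 1396 ≡ 5.
  S = (6, 2, 5) ≠ 0, so r is not a codeword (an error is present).
Step 3: locate the error. For a single error e at position i, S_ℓ = v_i·e·α_i^ℓ, so α_err = S_1/S_0.
  S_0^{−1} = 6^{−1} = 11 (mod 13), so α_err = 2·11 = 22 ≡ 9 = α_5. Error position i = 5.
  Consistency check: S_2/S_1 = 5·7 = 35 ≡ 9 = α_err ✓ (single-error assumption holds).
Step 4: error magnitude e = S_0/v_5 = S_0·∏_{j≠5}(α_5 − α_j) = 6·11 = 66 ≡ 1 (mod 13).
Step 5: correct position 5: c_5 = r_5 − e = 6 − 1 ≡ 5 (mod 13). Hence c = [1, 6, 10, 2, 5].
  Check: interpolating c through the α_i gives m(x) = 8 + 4·x (degree < 2) with m(α_i) = c_i for every i, so c is indeed a codeword.


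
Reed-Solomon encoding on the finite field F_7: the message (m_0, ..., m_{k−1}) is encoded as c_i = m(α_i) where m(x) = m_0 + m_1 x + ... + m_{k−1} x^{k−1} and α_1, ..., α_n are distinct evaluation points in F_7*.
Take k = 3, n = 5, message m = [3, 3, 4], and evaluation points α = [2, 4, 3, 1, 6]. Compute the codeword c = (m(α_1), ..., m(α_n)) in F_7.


c = [4, 2, 6, 3, 4]

Message polynomial: m(x) = 3 + 3·x + 4·x^2 (mod 7).
For each evaluation point α_i, compute m(α_i) mod 7:
  α_1 = 2: Horner steps 4 → 4 → 4, so m(2) = 4.
  α_2 = 4: Horner steps 4 → 5 → 2, so m(4) = 2.
  α_3 = 3: Horner steps 4 → 1 → 6, so m(3) = 6.
  α_4 = 1: Horner steps 4 → 0 → 3, so m(1) = 3.
  α_5 = 6: Horner steps 4 → 6 → 4, so m(6) = 4.
Codeword c = [4, 2, 6, 3, 4] ∈ F_7^5.


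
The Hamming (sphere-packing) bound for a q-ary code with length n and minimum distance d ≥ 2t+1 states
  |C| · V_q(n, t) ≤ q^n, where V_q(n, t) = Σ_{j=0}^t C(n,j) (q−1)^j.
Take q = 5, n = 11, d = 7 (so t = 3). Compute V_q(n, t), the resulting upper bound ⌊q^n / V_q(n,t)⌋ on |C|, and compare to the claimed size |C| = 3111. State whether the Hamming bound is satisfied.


V_q(n, t) = 11485, q^n = 48828125, Hamming bound = 4251, |C| = 3111 ≤ bound (satisfied).

Step 1: Compute V_q(n, t) = Σ_{j=0}^3 C(n, j) (q−1)^j.
  j = 0: C(11,0)·(4)^0 = 1·1 = 1.
  j = 1: C(11,1)·(4)^1 = 11·4 = 44.
  j = 2: C(11,2)·(4)^2 = 55·16 = 880.
  j = 3: C(11,3)·(4)^3 = 165·64 = 10560.
  V_q(n, t) = 1 + 44 + 880 + 10560 = 11485.
Step 2: q^n = 5^11 = 48828125.
Step 3: Hamming bound ⌊q^n / V_q(n,t)⌋ = ⌊48828125/11485⌋ = 4251.
Step 4: Compare |C| = 3111 to 4251: satisfied.
The claimed |C| lies below the Hamming bound.


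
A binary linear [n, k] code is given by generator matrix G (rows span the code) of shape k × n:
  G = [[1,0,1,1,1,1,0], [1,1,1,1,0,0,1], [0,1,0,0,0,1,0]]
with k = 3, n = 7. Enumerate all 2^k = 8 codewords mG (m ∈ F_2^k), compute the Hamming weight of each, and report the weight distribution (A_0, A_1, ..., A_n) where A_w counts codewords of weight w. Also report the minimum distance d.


Weight distribution: A_0 = 1, A_2 = 2, A_4 = 1, A_5 = 4. Minimum distance d = 2.

Enumerate all 2^3 = 8 messages m ∈ F_2^3.
For each, compute codeword c = mG in F_2^7, then tally its weight.
  m = 000 → c = 0000000, weight = 0.
  m = 100 → c = 1011110, weight = 5.
  m = 010 → c = 1111001, weight = 5.
  m = 110 → c = 0100111, weight = 4.
  m = 001 → c = 0100010, weight = 2.
  m = 101 → c = 1111100, weight = 5.
  m = 011 → c = 1011011, weight = 5.
  m = 111 → c = 0000101, weight = 2.
Tally weights:
  weight 0: 1 codewords.
  weight 2: 2 codewords.
  weight 4: 1 codewords.
  weight 5: 4 codewords.
Minimum distance d = smallest w > 0 with A_w > 0 = 2.
Sanity: Σ A_w = 8 = 2^3 = 8 ✓.


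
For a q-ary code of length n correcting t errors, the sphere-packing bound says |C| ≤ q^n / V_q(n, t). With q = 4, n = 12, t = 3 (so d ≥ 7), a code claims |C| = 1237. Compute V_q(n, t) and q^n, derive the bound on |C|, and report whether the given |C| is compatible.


V_q(n, t) = 6571, q^n = 16777216, Hamming bound = 2553, |C| = 1237 ≤ bound (satisfied).

Step 1: Compute V_q(n, t) = Σ_{j=0}^3 C(n, j) (q−1)^j.
  j = 0: C(12,0)·(3)^0 = 1·1 = 1.
  j = 1: C(12,1)·(3)^1 = 12·3 = 36.
  j = 2: C(12,2)·(3)^2 = 66·9 = 594.
  j = 3: C(12,3)·(3)^3 = 220·27 = 5940.
  V_q(n, t) = 1 + 36 + 594 + 5940 = 6571.
Step 2: q^n = 4^12 = 16777216.
Step 3: Hamming bound ⌊q^n / V_q(n,t)⌋ = ⌊16777216/6571⌋ = 2553.
Step 4: Compare |C| = 1237 to 2553: satisfied.
The claimed |C| lies below the Hamming bound.


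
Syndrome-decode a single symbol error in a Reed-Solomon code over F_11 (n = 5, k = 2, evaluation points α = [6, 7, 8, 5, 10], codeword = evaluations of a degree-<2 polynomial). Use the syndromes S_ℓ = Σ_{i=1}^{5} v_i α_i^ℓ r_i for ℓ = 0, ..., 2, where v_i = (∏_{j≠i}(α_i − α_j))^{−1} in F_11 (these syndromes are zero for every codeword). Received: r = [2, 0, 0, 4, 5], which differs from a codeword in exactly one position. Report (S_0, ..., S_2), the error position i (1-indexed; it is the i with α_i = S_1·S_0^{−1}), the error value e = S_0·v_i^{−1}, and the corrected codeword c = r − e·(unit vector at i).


S = (9, 6, 4), error at position 3, error magnitude e = 2, c = [2, 0, 9, 4, 5].

Step 1: column multipliers v_i = (∏_{j≠i}(α_i − α_j))^{−1} mod 11.
  i = 1 (α = 6): (6−7)(6−8)(6−5)(6−10) = (−1)·(−2)·1·(−4) = −8 ≡ 3, so v_1 = 3^{−1} = 4 (mod 11).
  i = 2 (α = 7): (7−6)(7−8)(7−5)(7−10) = 1·(−1)·2·(−3) = 6 ≡ 6, so v_2 = 6^{−1} = 2 (mod 11).
  i = 3 (α = 8): (8−6)(8−7)(8−5)(8−10) = 2·1·3·(−2) = −12 ≡ 10, so v_3 = 10^{−1} = 10 (mod 11).
  i = 4 (α = 5): (5−6)(5−7)(5−8)(5−10) = (−1)·(−2)·(−3)·(−5) = 30 ≡ 8, so v_4 = 8^{−1} = 7 (mod 11).
  i = 5 (α = 10): (10−6)(10−7)(10−8)(10−5) = 4·3·2·5 = 120 ≡ 10, so v_5 = 10^{−1} = 10 (mod 11).
  v = [4, 2, 10, 7, 10].
Step 2: syndromes of r = [2, 0, 0, 4, 5] (all sums mod 11).
  S_0 = Σ v_i r_i = 4·2 + 2·0 + 10·0 + 7·4 + 10·5 = 86 ≡ 9.
  S_1 = Σ v_i α_i r_i = 4·6·2 + 2·7·0 + 10·8·0 + 7·5·4 + 10·10·5 = 688 ≡ 6.
  α_i^2 mod 11 = [3, 5, 9, 3, 1].
  S_2 = Σ v_i α_i^2 r_i = 4·3·2 + 2·5·0 + 10·9·0 + 7·3·4 + 10·1·5 = 158 ≡ 4.
  S = (9, 6, 4) ≠ 0, so r is not a codeword (an error is present).
Step 3: locate the error. For a single error e at position i, S_ℓ = v_i·e·α_i^ℓ, so α_err = S_1/S_0.
  S_0^{−1} = 9^{−1} = 5 (mod 11), so α_err = 6·5 = 30 ≡ 8 = α_3. Error position i = 3.
  Consistency check: S_2/S_1 = 4·2 = 8 ≡ 8 = α_err ✓ (single-error assumption holds).
Step 4: error magnitude e = S_0/v_3 = S_0·∏_{j≠3}(α_3 − α_j) = 9·10 = 90 ≡ 2 (mod 11).
Step 5: correct position 3: c_3 = r_3 − e = 0 − 2 ≡ 9 (mod 11). Hence c = [2, 0, 9, 4, 5].
  Check: interpolating c through the α_i gives m(x) = 3 + 9·x (degree < 2) with m(α_i) = c_i for every i, so c is indeed a codeword.


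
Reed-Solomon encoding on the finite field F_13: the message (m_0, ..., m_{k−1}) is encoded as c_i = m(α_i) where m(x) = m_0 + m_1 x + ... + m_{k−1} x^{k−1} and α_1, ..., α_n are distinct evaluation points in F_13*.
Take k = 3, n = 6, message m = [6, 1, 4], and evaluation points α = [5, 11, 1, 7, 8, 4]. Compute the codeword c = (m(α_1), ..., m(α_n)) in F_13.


c = [7, 7, 11, 1, 10, 9]

Message polynomial: m(x) = 6 + 1·x + 4·x^2 (mod 13).
For each evaluation point α_i, compute m(α_i) mod 13:
  α_1 = 5: Horner steps 4 → 8 → 7, so m(5) = 7.
  α_2 = 11: Horner steps 4 → 6 → 7, so m(11) = 7.
  α_3 = 1: Horner steps 4 → 5 → 11, so m(1) = 11.
  α_4 = 7: Horner steps 4 → 3 → 1, so m(7) = 1.
  α_5 = 8: Horner steps 4 → 7 → 10, so m(8) = 10.
  α_6 = 4: Horner steps 4 → 4 → 9, so m(4) = 9.
Codeword c = [7, 7, 11, 1, 10, 9] ∈ F_13^6.


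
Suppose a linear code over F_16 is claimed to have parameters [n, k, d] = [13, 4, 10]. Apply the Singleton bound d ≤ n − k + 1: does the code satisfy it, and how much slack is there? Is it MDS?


Singleton RHS = n − k + 1 = 10, slack = 0, bound satisfied, MDS.

Singleton bound: d ≤ n − k + 1.
Here n = 13, k = 4, so n − k + 1 = 10.
Given d = 10, check d ≤ 10: YES.
Slack = (n − k + 1) − d = 0.
The code is MDS (slack = 0).
Description: the claimed parameters are [13, 4, 10]_16; such a code would be MDS (meets Singleton bound).


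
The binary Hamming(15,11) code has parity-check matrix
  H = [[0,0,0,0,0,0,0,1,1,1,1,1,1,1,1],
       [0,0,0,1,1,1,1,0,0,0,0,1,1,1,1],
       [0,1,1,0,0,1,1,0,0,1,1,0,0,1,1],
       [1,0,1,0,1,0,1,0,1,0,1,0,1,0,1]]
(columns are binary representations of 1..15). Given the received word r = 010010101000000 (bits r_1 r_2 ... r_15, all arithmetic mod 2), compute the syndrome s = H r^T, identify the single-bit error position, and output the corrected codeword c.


s = (1, 0, 0, 1)^T, error position = 9, corrected codeword c = 010010100000000

Compute s = H r^T mod 2 one row at a time:
  s_1 = 0 + 1 + 0 + 0 + 0 + 0 + 0 + 0 = 1 ≡ 1 (mod 2).
  s_2 = 0 + 1 + 0 + 1 + 0 + 0 + 0 + 0 = 2 ≡ 0 (mod 2).
  s_3 = 1 + 0 + 0 + 1 + 0 + 0 + 0 + 0 = 2 ≡ 0 (mod 2).
  s_4 = 0 + 0 + 1 + 1 + 1 + 0 + 0 + 0 = 3 ≡ 1 (mod 2).
s = (1, 0, 0, 1)^T — this equals column 9 of H (binary 1001), so error is at position 9.
Correct: flip bit 9 of r = 010010101000000 to get c = 010010100000000.


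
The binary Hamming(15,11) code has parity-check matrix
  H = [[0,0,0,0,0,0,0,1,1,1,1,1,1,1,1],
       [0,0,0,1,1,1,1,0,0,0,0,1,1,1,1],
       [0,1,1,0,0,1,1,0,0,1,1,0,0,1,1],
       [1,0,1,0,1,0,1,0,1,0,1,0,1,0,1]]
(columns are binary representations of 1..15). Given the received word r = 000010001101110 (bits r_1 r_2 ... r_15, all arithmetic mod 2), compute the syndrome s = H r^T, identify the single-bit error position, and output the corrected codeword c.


s = (1, 0, 0, 1)^T, error position = 9, corrected codeword c = 000010000101110

Compute s = H r^T mod 2 one row at a time:
  s_1 = 0 + 1 + 1 + 0 + 1 + 1 + 1 + 0 = 5 ≡ 1 (mod 2).
  s_2 = 0 + 1 + 0 + 0 + 1 + 1 + 1 + 0 = 4 ≡ 0 (mod 2).
  s_3 = 0 + 0 + 0 + 0 + 1 + 0 + 1 + 0 = 2 ≡ 0 (mod 2).
  s_4 = 0 + 0 + 1 + 0 + 1 + 0 + 1 + 0 = 3 ≡ 1 (mod 2).
s = (1, 0, 0, 1)^T — this equals column 9 of H (binary 1001), so error is at position 9.
Correct: flip bit 9 of r = 000010001101110 to get c = 000010000101110.


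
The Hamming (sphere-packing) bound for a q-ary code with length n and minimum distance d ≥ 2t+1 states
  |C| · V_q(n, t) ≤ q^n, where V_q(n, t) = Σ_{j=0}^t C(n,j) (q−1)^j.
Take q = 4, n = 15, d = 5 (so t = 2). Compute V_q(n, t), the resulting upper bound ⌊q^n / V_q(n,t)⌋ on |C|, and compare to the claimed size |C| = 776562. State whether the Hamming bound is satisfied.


V_q(n, t) = 991, q^n = 1073741824, Hamming bound = 1083493, |C| = 776562 ≤ bound (satisfied).

Step 1: Compute V_q(n, t) = Σ_{j=0}^2 C(n, j) (q−1)^j.
  j = 0: C(15,0)·(3)^0 = 1·1 = 1.
  j = 1: C(15,1)·(3)^1 = 15·3 = 45.
  j = 2: C(15,2)·(3)^2 = 105·9 = 945.
  V_q(n, t) = 1 + 45 + 945 = 991.
Step 2: q^n = 4^15 = 1073741824.
Step 3: Hamming bound ⌊q^n / V_q(n,t)⌋ = ⌊1073741824/991⌋ = 1083493.
Step 4: Compare |C| = 776562 to 1083493: satisfied.
The claimed |C| lies below the Hamming bound.


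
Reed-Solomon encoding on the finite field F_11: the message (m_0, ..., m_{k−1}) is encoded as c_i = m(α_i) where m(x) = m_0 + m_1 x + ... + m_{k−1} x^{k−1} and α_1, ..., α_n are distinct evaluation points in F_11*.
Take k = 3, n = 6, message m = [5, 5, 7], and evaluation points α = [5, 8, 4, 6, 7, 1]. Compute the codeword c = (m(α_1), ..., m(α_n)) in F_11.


c = [7, 9, 5, 1, 9, 6]

Message polynomial: m(x) = 5 + 5·x + 7·x^2 (mod 11).
For each evaluation point α_i, compute m(α_i) mod 11:
  α_1 = 5: Horner steps 7 → 7 → 7, so m(5) = 7.
  α_2 = 8: Horner steps 7 → 6 → 9, so m(8) = 9.
  α_3 = 4: Horner steps 7 → 0 → 5, so m(4) = 5.
  α_4 = 6: Horner steps 7 → 3 → 1, so m(6) = 1.
  α_5 = 7: Horner steps 7 → 10 → 9, so m(7) = 9.
  α_6 = 1: Horner steps 7 → 1 → 6, so m(1) = 6.
Codeword c = [7, 9, 5, 1, 9, 6] ∈ F_11^6.


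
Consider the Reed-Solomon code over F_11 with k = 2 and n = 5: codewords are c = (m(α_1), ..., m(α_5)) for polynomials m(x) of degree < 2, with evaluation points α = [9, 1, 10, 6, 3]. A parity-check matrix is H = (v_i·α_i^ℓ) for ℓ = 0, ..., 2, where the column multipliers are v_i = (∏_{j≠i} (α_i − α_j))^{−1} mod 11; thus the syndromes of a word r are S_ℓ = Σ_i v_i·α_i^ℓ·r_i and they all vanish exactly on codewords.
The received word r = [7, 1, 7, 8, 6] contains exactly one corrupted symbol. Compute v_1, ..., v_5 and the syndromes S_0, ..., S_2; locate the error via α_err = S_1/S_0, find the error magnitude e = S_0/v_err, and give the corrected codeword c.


S = (3, 5, 1), error at position 1, error magnitude e = 8, c = [10, 1, 7, 8, 6].

Step 1: column multipliers v_i = (∏_{j≠i}(α_i − α_j))^{−1} mod 11.
  i = 1 (α = 9): (9−1)(9−10)(9−6)(9−3) = 8·(−1)·3·6 = −144 ≡ 10, so v_1 = 10^{−1} = 10 (mod 11).
  i = 2 (α = 1): (1−9)(1−10)(1−6)(1−3) = (−8)·(−9)·(−5)·(−2) = 720 ≡ 5, so v_2 = 5^{−1} = 9 (mod 11).
  i = 3 (α = 10): (10−9)(10−1)(10−6)(10−3) = 1·9·4·7 = 252 ≡ 10, so v_3 = 10^{−1} = 10 (mod 11).
  i = 4 (α = 6): (6−9)(6−1)(6−10)(6−3) = (−3)·5·(−4)·3 = 180 ≡ 4, so v_4 = 4^{−1} = 3 (mod 11).
  i = 5 (α = 3): (3−9)(3−1)(3−10)(3−6) = (−6)·2·(−7)·(−3) = −252 ≡ 1, so v_5 = 1^{−1} = 1 (mod 11).
  v = [10, 9, 10, 3, 1].
Step 2: syndromes of r = [7, 1, 7, 8, 6] (all sums mod 11).
  S_0 = Σ v_i r_i = 10·7 + 9·1 + 10·7 + 3·8 + 1·6 = 179 ≡ 3.
  S_1 = Σ v_i α_i r_i = 10·9·7 + 9·1·1 + 10·10·7 + 3·6·8 + 1·3·6 = 1501 ≡ 5.
  α_i^2 mod 11 = [4, 1, 1, 3, 9].
  S_2 = Σ v_i α_i^2 r_i = 10·4·7 + 9·1·1 + 10·1·7 + 3·3·8 + 1·9·6 = 485 ≡ 1.
  S = (3, 5, 1) ≠ 0, so r is not a codeword (an error is present).
Step 3: locate the error. For a single error e at position i, S_ℓ = v_i·e·α_i^ℓ, so α_err = S_1/S_0.
  S_0^{−1} = 3^{−1} = 4 (mod 11), so α_err = 5·4 = 20 ≡ 9 = α_1. Error position i = 1.
  Consistency check: S_2/S_1 = 1·9 = 9 ≡ 9 = α_err ✓ (single-error assumption holds).
Step 4: error magnitude e = S_0/v_1 = S_0·∏_{j≠1}(α_1 − α_j) = 3·10 = 30 ≡ 8 (mod 11).
Step 5: correct position 1: c_1 = r_1 − e = 7 − 8 ≡ 10 (mod 11). Hence c = [10, 1, 7, 8, 6].
  Check: interpolating c through the α_i gives m(x) = 4 + 8·x (degree < 2) with m(α_i) = c_i for every i, so c is indeed a codeword.


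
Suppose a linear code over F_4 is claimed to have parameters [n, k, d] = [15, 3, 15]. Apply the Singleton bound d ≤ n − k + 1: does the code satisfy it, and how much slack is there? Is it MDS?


Singleton RHS = n − k + 1 = 13, slack = -2, bound violated (no such code; not MDS).

Singleton bound: d ≤ n − k + 1.
Here n = 15, k = 3, so n − k + 1 = 13.
Given d = 15, check d ≤ 13: NO.
Slack = (n − k + 1) − d = -2.
The slack is negative: d = 15 exceeds n − k + 1 = 13 by 2, so the Singleton bound is violated and no linear [15, 3, 15]_4 code can exist. In particular it is not MDS (MDS requires d = n − k + 1 exactly).
Description: the claimed parameters are [15, 3, 15]_4; such a code would be impossible (violates the Singleton bound).


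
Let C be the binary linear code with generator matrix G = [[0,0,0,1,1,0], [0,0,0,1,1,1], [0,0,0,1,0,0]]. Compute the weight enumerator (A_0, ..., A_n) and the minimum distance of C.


Weight distribution: A_0 = 1, A_1 = 3, A_2 = 3, A_3 = 1. Minimum distance d = 1.

Enumerate all 2^3 = 8 messages m ∈ F_2^3.
For each, compute codeword c = mG in F_2^6, then tally its weight.
  m = 000 → c = 000000, weight = 0.
  m = 100 → c = 000110, weight = 2.
  m = 010 → c = 000111, weight = 3.
  m = 110 → c = 000001, weight = 1.
  m = 001 → c = 000100, weight = 1.
  m = 101 → c = 000010, weight = 1.
  m = 011 → c = 000011, weight = 2.
  m = 111 → c = 000101, weight = 2.
Tally weights:
  weight 0: 1 codewords.
  weight 1: 3 codewords.
  weight 2: 3 codewords.
  weight 3: 1 codewords.
Minimum distance d = smallest w > 0 with A_w > 0 = 1.
Sanity: Σ A_w = 8 = 2^3 = 8 ✓.


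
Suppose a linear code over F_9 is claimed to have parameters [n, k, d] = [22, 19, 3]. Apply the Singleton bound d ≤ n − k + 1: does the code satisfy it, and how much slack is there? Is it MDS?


Singleton RHS = n − k + 1 = 4, slack = 1, bound satisfied, not MDS.

Singleton bound: d ≤ n − k + 1.
Here n = 22, k = 19, so n − k + 1 = 4.
Given d = 3, check d ≤ 4: YES.
Slack = (n − k + 1) − d = 1.
The code is NOT MDS (slack = 1 > 0).
Description: the claimed parameters are [22, 19, 3]_9; such a code would be non-MDS.


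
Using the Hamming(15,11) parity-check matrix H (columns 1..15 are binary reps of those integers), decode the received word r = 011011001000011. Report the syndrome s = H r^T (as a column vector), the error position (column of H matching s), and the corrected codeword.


s = (1, 0, 1, 0)^T, error position = 10, corrected codeword c = 011011001100011

Compute s = H r^T mod 2 one row at a time:
  s_1 = 0 + 1 + 0 + 0 + 0 + 0 + 1 + 1 = 3 ≡ 1 (mod 2).
  s_2 = 0 + 1 + 1 + 0 + 0 + 0 + 1 + 1 = 4 ≡ 0 (mod 2).
  s_3 = 1 + 1 + 1 + 0 + 0 + 0 + 1 + 1 = 5 ≡ 1 (mod 2).
  s_4 = 0 + 1 + 1 + 0 + 1 + 0 + 0 + 1 = 4 ≡ 0 (mod 2).
s = (1, 0, 1, 0)^T — this equals column 10 of H (binary 1010), so error is at position 10.
Correct: flip bit 10 of r = 011011001000011 to get c = 011011001100011.


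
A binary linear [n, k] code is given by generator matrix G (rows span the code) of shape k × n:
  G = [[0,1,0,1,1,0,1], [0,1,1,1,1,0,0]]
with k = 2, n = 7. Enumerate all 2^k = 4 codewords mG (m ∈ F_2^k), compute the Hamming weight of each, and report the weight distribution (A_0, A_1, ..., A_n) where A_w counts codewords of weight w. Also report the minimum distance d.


Weight distribution: A_0 = 1, A_2 = 1, A_4 = 2. Minimum distance d = 2.

Enumerate all 2^2 = 4 messages m ∈ F_2^2.
For each, compute codeword c = mG in F_2^7, then tally its weight.
  m = 00 → c = 0000000, weight = 0.
  m = 10 → c = 0101101, weight = 4.
  m = 01 → c = 0111100, weight = 4.
  m = 11 → c = 0010001, weight = 2.
Tally weights:
  weight 0: 1 codewords.
  weight 2: 1 codewords.
  weight 4: 2 codewords.
Minimum distance d = smallest w > 0 with A_w > 0 = 2.
Sanity: Σ A_w = 4 = 2^2 = 4 ✓.


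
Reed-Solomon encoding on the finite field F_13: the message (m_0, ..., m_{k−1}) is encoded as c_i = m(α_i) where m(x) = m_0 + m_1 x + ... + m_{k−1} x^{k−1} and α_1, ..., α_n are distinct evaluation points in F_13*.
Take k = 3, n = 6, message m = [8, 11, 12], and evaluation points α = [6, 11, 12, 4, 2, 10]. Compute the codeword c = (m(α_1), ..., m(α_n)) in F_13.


c = [12, 8, 9, 10, 0, 5]

Message polynomial: m(x) = 8 + 11·x + 12·x^2 (mod 13).
For each evaluation point α_i, compute m(α_i) mod 13:
  α_1 = 6: Horner steps 12 → 5 → 12, so m(6) = 12.
  α_2 = 11: Horner steps 12 → 0 → 8, so m(11) = 8.
  α_3 = 12: Horner steps 12 → 12 → 9, so m(12) = 9.
  α_4 = 4: Horner steps 12 → 7 → 10, so m(4) = 10.
  α_5 = 2: Horner steps 12 → 9 → 0, so m(2) = 0.
  α_6 = 10: Horner steps 12 → 1 → 5, so m(10) = 5.
Codeword c = [12, 8, 9, 10, 0, 5] ∈ F_13^6.


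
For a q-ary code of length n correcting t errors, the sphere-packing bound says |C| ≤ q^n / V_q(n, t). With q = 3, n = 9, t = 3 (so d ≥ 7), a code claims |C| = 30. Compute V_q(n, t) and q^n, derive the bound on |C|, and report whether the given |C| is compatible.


V_q(n, t) = 835, q^n = 19683, Hamming bound = 23, |C| = 30 > bound (violated).

Step 1: Compute V_q(n, t) = Σ_{j=0}^3 C(n, j) (q−1)^j.
  j = 0: C(9,0)·(2)^0 = 1·1 = 1.
  j = 1: C(9,1)·(2)^1 = 9·2 = 18.
  j = 2: C(9,2)·(2)^2 = 36·4 = 144.
  j = 3: C(9,3)·(2)^3 = 84·8 = 672.
  V_q(n, t) = 1 + 18 + 144 + 672 = 835.
Step 2: q^n = 3^9 = 19683.
Step 3: Hamming bound ⌊q^n / V_q(n,t)⌋ = ⌊19683/835⌋ = 23.
Step 4: Compare |C| = 30 to 23: violated.
The claimed |C| lies above the Hamming bound, so no 3-ary code of length 9 with d ≥ 7 can have 30 codewords.


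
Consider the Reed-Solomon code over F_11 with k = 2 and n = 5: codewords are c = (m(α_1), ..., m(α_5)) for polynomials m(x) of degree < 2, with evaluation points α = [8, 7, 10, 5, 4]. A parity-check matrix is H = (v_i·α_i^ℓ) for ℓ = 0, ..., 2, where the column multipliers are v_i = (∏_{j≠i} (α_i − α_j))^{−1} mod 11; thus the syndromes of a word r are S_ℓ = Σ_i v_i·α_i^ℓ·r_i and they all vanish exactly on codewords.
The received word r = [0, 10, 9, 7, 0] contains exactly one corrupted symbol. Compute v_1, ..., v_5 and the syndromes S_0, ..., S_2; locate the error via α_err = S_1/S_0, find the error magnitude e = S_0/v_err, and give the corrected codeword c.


S = (3, 2, 5), error at position 1, error magnitude e = 5, c = [6, 10, 9, 7, 0].

Step 1: column multipliers v_i = (∏_{j≠i}(α_i − α_j))^{−1} mod 11.
  i = 1 (α = 8): (8−7)(8−10)(8−5)(8−4) = 1·(−2)·3·4 = −24 ≡ 9, so v_1 = 9^{−1} = 5 (mod 11).
  i = 2 (α = 7): (7−8)(7−10)(7−5)(7−4) = (−1)·(−3)·2·3 = 18 ≡ 7, so v_2 = 7^{−1} = 8 (mod 11).
  i = 3 (α = 10): (10−8)(10−7)(10−5)(10−4) = 2·3·5·6 = 180 ≡ 4, so v_3 = 4^{−1} = 3 (mod 11).
  i = 4 (α = 5): (5−8)(5−7)(5−10)(5−4) = (−3)·(−2)·(−5)·1 = −30 ≡ 3, so v_4 = 3^{−1} = 4 (mod 11).
  i = 5 (α = 4): (4−8)(4−7)(4−10)(4−5) = (−4)·(−3)·(−6)·(−1) = 72 ≡ 6, so v_5 = 6^{−1} = 2 (mod 11).
  v = [5, 8, 3, 4, 2].
Step 2: syndromes of r = [0, 10, 9, 7, 0] (all sums mod 11).
  S_0 = Σ v_i r_i = 5·0 + 8·10 + 3·9 + 4·7 + 2·0 = 135 ≡ 3.
  S_1 = Σ v_i α_i r_i = 5·8·0 + 8·7·10 + 3·10·9 + 4·5·7 + 2·4·0 = 970 ≡ 2.
  α_i^2 mod 11 = [9, 5, 1, 3, 5].
  S_2 = Σ v_i α_i^2 r_i = 5·9·0 + 8·5·10 + 3·1·9 + 4·3·7 + 2·5·0 = 511 ≡ 5.
  S = (3, 2, 5) ≠ 0, so r is not a codeword (an error is present).
Step 3: locate the error. For a single error e at position i, S_ℓ = v_i·e·α_i^ℓ, so α_err = S_1/S_0.
  S_0^{−1} = 3^{−1} = 4 (mod 11), so α_err = 2·4 = 8 ≡ 8 = α_1. Error position i = 1.
  Consistency check: S_2/S_1 = 5·6 = 30 ≡ 8 = α_err ✓ (single-error assumption holds).
Step 4: error magnitude e = S_0/v_1 = S_0·∏_{j≠1}(α_1 − α_j) = 3·9 = 27 ≡ 5 (mod 11).
Step 5: correct position 1: c_1 = r_1 − e = 0 − 5 ≡ 6 (mod 11). Hence c = [6, 10, 9, 7, 0].
  Check: interpolating c through the α_i gives m(x) = 5 + 7·x (degree < 2) with m(α_i) = c_i for every i, so c is indeed a codeword.


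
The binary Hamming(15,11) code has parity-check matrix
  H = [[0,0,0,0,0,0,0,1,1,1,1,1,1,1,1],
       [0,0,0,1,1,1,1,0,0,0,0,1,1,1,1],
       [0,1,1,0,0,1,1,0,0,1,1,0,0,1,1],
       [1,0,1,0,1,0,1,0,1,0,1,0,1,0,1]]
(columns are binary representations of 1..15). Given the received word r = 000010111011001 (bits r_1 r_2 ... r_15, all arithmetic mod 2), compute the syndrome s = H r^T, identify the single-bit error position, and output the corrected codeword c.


s = (1, 0, 1, 1)^T, error position = 11, corrected codeword c = 000010111001001

Compute s = H r^T mod 2 one row at a time:
  s_1 = 1 + 1 + 0 + 1 + 1 + 0 + 0 + 1 = 5 ≡ 1 (mod 2).
  s_2 = 0 + 1 + 0 + 1 + 1 + 0 + 0 + 1 = 4 ≡ 0 (mod 2).
  s_3 = 0 + 0 + 0 + 1 + 0 + 1 + 0 + 1 = 3 ≡ 1 (mod 2).
  s_4 = 0 + 0 + 1 + 1 + 1 + 1 + 0 + 1 = 5 ≡ 1 (mod 2).
s = (1, 0, 1, 1)^T — this equals column 11 of H (binary 1011), so error is at position 11.
Correct: flip bit 11 of r = 000010111011001 to get c = 000010111001001.


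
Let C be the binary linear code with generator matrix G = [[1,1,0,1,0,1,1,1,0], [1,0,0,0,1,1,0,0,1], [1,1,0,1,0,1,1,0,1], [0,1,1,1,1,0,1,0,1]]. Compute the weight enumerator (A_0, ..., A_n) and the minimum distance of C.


Weight distribution: A_0 = 1, A_2 = 3, A_4 = 4, A_6 = 7, A_8 = 1. Minimum distance d = 2.

Enumerate all 2^4 = 16 messages m ∈ F_2^4.
For each, compute codeword c = mG in F_2^9, then tally its weight.
  m = 0000 → c = 000000000, weight = 0.
  m = 1000 → c = 110101110, weight = 6.
  m = 0100 → c = 100011001, weight = 4.
  m = 1100 → c = 010110111, weight = 6.
  m = 0010 → c = 110101101, weight = 6.
  m = 1010 → c = 000000011, weight = 2.
  m = 0110 → c = 010110100, weight = 4.
  m = 1110 → c = 100011010, weight = 4.
  m = 0001 → c = 011110101, weight = 6.
  m = 1001 → c = 101011011, weight = 6.
  m = 0101 → c = 111101100, weight = 6.
  m = 1101 → c = 001000010, weight = 2.
  m = 0011 → c = 101011000, weight = 4.
  m = 1011 → c = 011110110, weight = 6.
  m = 0111 → c = 001000001, weight = 2.
  m = 1111 → c = 111101111, weight = 8.
Tally weights:
  weight 0: 1 codewords.
  weight 2: 3 codewords.
  weight 4: 4 codewords.
  weight 6: 7 codewords.
  weight 8: 1 codewords.
Minimum distance d = smallest w > 0 with A_w > 0 = 2.
Sanity: Σ A_w = 16 = 2^4 = 16 ✓.


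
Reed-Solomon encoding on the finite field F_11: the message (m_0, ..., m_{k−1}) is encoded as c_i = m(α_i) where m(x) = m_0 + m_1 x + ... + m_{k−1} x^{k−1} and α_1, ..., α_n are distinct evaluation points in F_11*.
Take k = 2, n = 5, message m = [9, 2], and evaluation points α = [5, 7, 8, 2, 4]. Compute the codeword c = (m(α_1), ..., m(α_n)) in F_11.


c = [8, 1, 3, 2, 6]

Message polynomial: m(x) = 9 + 2·x (mod 11).
For each evaluation point α_i, compute m(α_i) mod 11:
  α_1 = 5: Horner steps 2 → 8, so m(5) = 8.
  α_2 = 7: Horner steps 2 → 1, so m(7) = 1.
  α_3 = 8: Horner steps 2 → 3, so m(8) = 3.
  α_4 = 2: Horner steps 2 → 2, so m(2) = 2.
  α_5 = 4: Horner steps 2 → 6, so m(4) = 6.
Codeword c = [8, 1, 3, 2, 6] ∈ F_11^5.


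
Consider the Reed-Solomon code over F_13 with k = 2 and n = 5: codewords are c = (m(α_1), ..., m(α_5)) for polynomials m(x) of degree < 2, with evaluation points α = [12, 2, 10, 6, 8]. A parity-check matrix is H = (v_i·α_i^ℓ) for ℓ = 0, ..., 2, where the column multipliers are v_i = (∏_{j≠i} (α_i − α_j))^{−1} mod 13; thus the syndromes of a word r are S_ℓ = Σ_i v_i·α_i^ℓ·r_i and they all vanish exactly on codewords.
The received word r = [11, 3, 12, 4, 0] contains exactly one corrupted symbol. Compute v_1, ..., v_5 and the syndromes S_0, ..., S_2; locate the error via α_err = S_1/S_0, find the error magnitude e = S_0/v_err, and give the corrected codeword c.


S = (1, 6, 10), error at position 4, error magnitude e = 3, c = [11, 3, 12, 1, 0].

Step 1: column multipliers v_i = (∏_{j≠i}(α_i − α_j))^{−1} mod 13.
  i = 1 (α = 12): (12−2)(12−10)(12−6)(12−8) = 10·2·6·4 = 480 ≡ 12, so v_1 = 12^{−1} = 12 (mod 13).
  i = 2 (α = 2): (2−12)(2−10)(2−6)(2−8) = (−10)·(−8)·(−4)·(−6) = 1920 ≡ 9, so v_2 = 9^{−1} = 3 (mod 13).
  i = 3 (α = 10): (10−12)(10−2)(10−6)(10−8) = (−2)·8·4·2 = −128 ≡ 2, so v_3 = 2^{−1} = 7 (mod 13).
  i = 4 (α = 6): (6−12)(6−2)(6−10)(6−8) = (−6)·4·(−4)·(−2) = −192 ≡ 3, so v_4 = 3^{−1} = 9 (mod 13).
  i = 5 (α = 8): (8−12)(8−2)(8−10)(8−6) = (−4)·6·(−2)·2 = 96 ≡ 5, so v_5 = 5^{−1} = 8 (mod 13).
  v = [12, 3, 7, 9, 8].
Step 2: syndromes of r = [11, 3, 12, 4, 0] (all sums mod 13).
  S_0 = Σ v_i r_i = 12·11 + 3·3 + 7·12 + 9·4 + 8·0 = 261 ≡ 1.
  S_1 = Σ v_i α_i r_i = 12·12·11 + 3·2·3 + 7·10·12 + 9·6·4 + 8·8·0 = 2658 ≡ 6.
  α_i^2 mod 13 = [1, 4, 9, 10, 12].
  S_2 = Σ v_i α_i^2 r_i = 12·1·11 + 3·4·3 + 7·9·12 + 9·10·4 + 8·12·0 = 1284 ≡ 10.
  S = (1, 6, 10) ≠ 0, so r is not a codeword (an error is present).
Step 3: locate the error. For a single error e at position i, S_ℓ = v_i·e·α_i^ℓ, so α_err = S_1/S_0.
  S_0^{−1} = 1^{−1} = 1 (mod 13), so α_err = 6·1 = 6 ≡ 6 = α_4. Error position i = 4.
  Consistency check: S_2/S_1 = 10·11 = 110 ≡ 6 = α_err ✓ (single-error assumption holds).
Step 4: error magnitude e = S_0/v_4 = S_0·∏_{j≠4}(α_4 − α_j) = 1·3 = 3 ≡ 3 (mod 13).
Step 5: correct position 4: c_4 = r_4 − e = 4 − 3 ≡ 1 (mod 13). Hence c = [11, 3, 12, 1, 0].
  Check: interpolating c through the α_i gives m(x) = 4 + 6·x (degree < 2) with m(α_i) = c_i for every i, so c is indeed a codeword.


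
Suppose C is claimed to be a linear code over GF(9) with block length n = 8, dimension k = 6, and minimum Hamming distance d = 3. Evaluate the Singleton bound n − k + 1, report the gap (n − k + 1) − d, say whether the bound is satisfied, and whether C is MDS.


Singleton RHS = n − k + 1 = 3, slack = 0, bound satisfied, MDS.

Singleton bound: d ≤ n − k + 1.
Here n = 8, k = 6, so n − k + 1 = 3.
Given d = 3, check d ≤ 3: YES.
Slack = (n − k + 1) − d = 0.
The code is MDS (slack = 0).
Description: the claimed parameters are [8, 6, 3]_9; such a code would be MDS (meets Singleton bound).


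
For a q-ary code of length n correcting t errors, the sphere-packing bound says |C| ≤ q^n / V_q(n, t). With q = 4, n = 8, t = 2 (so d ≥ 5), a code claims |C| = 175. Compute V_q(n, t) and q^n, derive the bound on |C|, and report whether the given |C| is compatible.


V_q(n, t) = 277, q^n = 65536, Hamming bound = 236, |C| = 175 ≤ bound (satisfied).

Step 1: Compute V_q(n, t) = Σ_{j=0}^2 C(n, j) (q−1)^j.
  j = 0: C(8,0)·(3)^0 = 1·1 = 1.
  j = 1: C(8,1)·(3)^1 = 8·3 = 24.
  j = 2: C(8,2)·(3)^2 = 28·9 = 252.
  V_q(n, t) = 1 + 24 + 252 = 277.
Step 2: q^n = 4^8 = 65536.
Step 3: Hamming bound ⌊q^n / V_q(n,t)⌋ = ⌊65536/277⌋ = 236.
Step 4: Compare |C| = 175 to 236: satisfied.
The claimed |C| lies below the Hamming bound.


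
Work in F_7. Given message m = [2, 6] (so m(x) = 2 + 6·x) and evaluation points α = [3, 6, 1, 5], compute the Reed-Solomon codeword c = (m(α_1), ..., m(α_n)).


c = [6, 3, 1, 4]

Message polynomial: m(x) = 2 + 6·x (mod 7).
For each evaluation point α_i, compute m(α_i) mod 7:
  α_1 = 3: Horner steps 6 → 6, so m(3) = 6.
  α_2 = 6: Horner steps 6 → 3, so m(6) = 3.
  α_3 = 1: Horner steps 6 → 1, so m(1) = 1.
  α_4 = 5: Horner steps 6 → 4, so m(5) = 4.
Codeword c = [6, 3, 1, 4] ∈ F_7^4.


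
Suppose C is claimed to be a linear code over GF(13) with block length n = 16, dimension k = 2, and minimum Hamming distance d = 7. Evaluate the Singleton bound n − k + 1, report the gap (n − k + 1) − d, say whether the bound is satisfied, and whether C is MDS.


Singleton RHS = n − k + 1 = 15, slack = 8, bound satisfied, not MDS.

Singleton bound: d ≤ n − k + 1.
Here n = 16, k = 2, so n − k + 1 = 15.
Given d = 7, check d ≤ 15: YES.
Slack = (n − k + 1) − d = 8.
The code is NOT MDS (slack = 8 > 0).
Description: the claimed parameters are [16, 2, 7]_13; such a code would be non-MDS.


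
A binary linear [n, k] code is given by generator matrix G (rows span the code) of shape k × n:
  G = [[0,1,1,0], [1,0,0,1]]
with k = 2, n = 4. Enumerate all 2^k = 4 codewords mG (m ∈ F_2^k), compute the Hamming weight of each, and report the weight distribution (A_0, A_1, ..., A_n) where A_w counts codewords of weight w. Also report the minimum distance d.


Weight distribution: A_0 = 1, A_2 = 2, A_4 = 1. Minimum distance d = 2.

Enumerate all 2^2 = 4 messages m ∈ F_2^2.
For each, compute codeword c = mG in F_2^4, then tally its weight.
  m = 00 → c = 0000, weight = 0.
  m = 10 → c = 0110, weight = 2.
  m = 01 → c = 1001, weight = 2.
  m = 11 → c = 1111, weight = 4.
Tally weights:
  weight 0: 1 codewords.
  weight 2: 2 codewords.
  weight 4: 1 codewords.
Minimum distance d = smallest w > 0 with A_w > 0 = 2.
Sanity: Σ A_w = 4 = 2^2 = 4 ✓.
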